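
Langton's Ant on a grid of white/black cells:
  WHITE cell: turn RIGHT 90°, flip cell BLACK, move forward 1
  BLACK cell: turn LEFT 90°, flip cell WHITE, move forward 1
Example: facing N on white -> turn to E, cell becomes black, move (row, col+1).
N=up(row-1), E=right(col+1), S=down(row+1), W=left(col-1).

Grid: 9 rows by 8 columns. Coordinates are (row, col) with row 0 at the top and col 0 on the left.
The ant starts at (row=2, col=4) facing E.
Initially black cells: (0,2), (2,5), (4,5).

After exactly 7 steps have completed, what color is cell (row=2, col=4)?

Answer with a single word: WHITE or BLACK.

Step 1: on WHITE (2,4): turn R to S, flip to black, move to (3,4). |black|=4
Step 2: on WHITE (3,4): turn R to W, flip to black, move to (3,3). |black|=5
Step 3: on WHITE (3,3): turn R to N, flip to black, move to (2,3). |black|=6
Step 4: on WHITE (2,3): turn R to E, flip to black, move to (2,4). |black|=7
Step 5: on BLACK (2,4): turn L to N, flip to white, move to (1,4). |black|=6
Step 6: on WHITE (1,4): turn R to E, flip to black, move to (1,5). |black|=7
Step 7: on WHITE (1,5): turn R to S, flip to black, move to (2,5). |black|=8

Answer: WHITE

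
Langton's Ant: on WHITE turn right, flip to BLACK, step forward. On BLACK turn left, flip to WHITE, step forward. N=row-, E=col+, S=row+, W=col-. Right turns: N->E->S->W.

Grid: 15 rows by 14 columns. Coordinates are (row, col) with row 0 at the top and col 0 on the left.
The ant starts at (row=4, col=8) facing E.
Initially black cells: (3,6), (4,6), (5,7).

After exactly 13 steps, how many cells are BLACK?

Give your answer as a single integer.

Answer: 10

Derivation:
Step 1: on WHITE (4,8): turn R to S, flip to black, move to (5,8). |black|=4
Step 2: on WHITE (5,8): turn R to W, flip to black, move to (5,7). |black|=5
Step 3: on BLACK (5,7): turn L to S, flip to white, move to (6,7). |black|=4
Step 4: on WHITE (6,7): turn R to W, flip to black, move to (6,6). |black|=5
Step 5: on WHITE (6,6): turn R to N, flip to black, move to (5,6). |black|=6
Step 6: on WHITE (5,6): turn R to E, flip to black, move to (5,7). |black|=7
Step 7: on WHITE (5,7): turn R to S, flip to black, move to (6,7). |black|=8
Step 8: on BLACK (6,7): turn L to E, flip to white, move to (6,8). |black|=7
Step 9: on WHITE (6,8): turn R to S, flip to black, move to (7,8). |black|=8
Step 10: on WHITE (7,8): turn R to W, flip to black, move to (7,7). |black|=9
Step 11: on WHITE (7,7): turn R to N, flip to black, move to (6,7). |black|=10
Step 12: on WHITE (6,7): turn R to E, flip to black, move to (6,8). |black|=11
Step 13: on BLACK (6,8): turn L to N, flip to white, move to (5,8). |black|=10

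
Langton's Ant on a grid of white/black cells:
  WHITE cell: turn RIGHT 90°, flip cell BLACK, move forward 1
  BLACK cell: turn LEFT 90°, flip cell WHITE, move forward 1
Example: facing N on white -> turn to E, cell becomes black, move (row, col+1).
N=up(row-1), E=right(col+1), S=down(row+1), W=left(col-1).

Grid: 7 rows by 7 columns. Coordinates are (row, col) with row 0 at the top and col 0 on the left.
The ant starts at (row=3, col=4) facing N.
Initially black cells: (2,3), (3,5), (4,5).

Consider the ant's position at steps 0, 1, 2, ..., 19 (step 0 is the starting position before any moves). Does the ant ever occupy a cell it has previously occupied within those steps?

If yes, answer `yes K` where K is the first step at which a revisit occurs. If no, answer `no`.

Step 1: on WHITE (3,4): turn R to E, flip to black, move to (3,5). |black|=4 — new cell
Step 2: on BLACK (3,5): turn L to N, flip to white, move to (2,5). |black|=3 — new cell
Step 3: on WHITE (2,5): turn R to E, flip to black, move to (2,6). |black|=4 — new cell
Step 4: on WHITE (2,6): turn R to S, flip to black, move to (3,6). |black|=5 — new cell
Step 5: on WHITE (3,6): turn R to W, flip to black, move to (3,5). |black|=6 — REVISIT

Answer: yes 5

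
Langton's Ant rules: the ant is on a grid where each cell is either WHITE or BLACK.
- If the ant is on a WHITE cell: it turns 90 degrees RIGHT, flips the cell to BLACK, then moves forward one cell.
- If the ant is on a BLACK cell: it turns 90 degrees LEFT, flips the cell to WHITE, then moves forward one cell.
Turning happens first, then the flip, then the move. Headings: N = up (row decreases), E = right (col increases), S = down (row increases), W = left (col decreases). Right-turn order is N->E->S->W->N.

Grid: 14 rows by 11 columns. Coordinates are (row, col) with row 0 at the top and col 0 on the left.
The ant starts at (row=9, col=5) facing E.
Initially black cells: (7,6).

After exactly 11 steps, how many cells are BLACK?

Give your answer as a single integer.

Answer: 8

Derivation:
Step 1: on WHITE (9,5): turn R to S, flip to black, move to (10,5). |black|=2
Step 2: on WHITE (10,5): turn R to W, flip to black, move to (10,4). |black|=3
Step 3: on WHITE (10,4): turn R to N, flip to black, move to (9,4). |black|=4
Step 4: on WHITE (9,4): turn R to E, flip to black, move to (9,5). |black|=5
Step 5: on BLACK (9,5): turn L to N, flip to white, move to (8,5). |black|=4
Step 6: on WHITE (8,5): turn R to E, flip to black, move to (8,6). |black|=5
Step 7: on WHITE (8,6): turn R to S, flip to black, move to (9,6). |black|=6
Step 8: on WHITE (9,6): turn R to W, flip to black, move to (9,5). |black|=7
Step 9: on WHITE (9,5): turn R to N, flip to black, move to (8,5). |black|=8
Step 10: on BLACK (8,5): turn L to W, flip to white, move to (8,4). |black|=7
Step 11: on WHITE (8,4): turn R to N, flip to black, move to (7,4). |black|=8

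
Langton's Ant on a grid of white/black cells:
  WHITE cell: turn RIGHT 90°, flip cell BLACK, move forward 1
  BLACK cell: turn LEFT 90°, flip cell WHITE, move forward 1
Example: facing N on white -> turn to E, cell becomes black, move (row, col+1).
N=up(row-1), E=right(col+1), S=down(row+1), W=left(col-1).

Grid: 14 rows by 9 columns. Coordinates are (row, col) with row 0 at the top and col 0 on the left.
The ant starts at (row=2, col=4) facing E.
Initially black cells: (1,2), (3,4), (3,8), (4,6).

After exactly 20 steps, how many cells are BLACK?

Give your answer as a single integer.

Answer: 10

Derivation:
Step 1: on WHITE (2,4): turn R to S, flip to black, move to (3,4). |black|=5
Step 2: on BLACK (3,4): turn L to E, flip to white, move to (3,5). |black|=4
Step 3: on WHITE (3,5): turn R to S, flip to black, move to (4,5). |black|=5
Step 4: on WHITE (4,5): turn R to W, flip to black, move to (4,4). |black|=6
Step 5: on WHITE (4,4): turn R to N, flip to black, move to (3,4). |black|=7
Step 6: on WHITE (3,4): turn R to E, flip to black, move to (3,5). |black|=8
Step 7: on BLACK (3,5): turn L to N, flip to white, move to (2,5). |black|=7
Step 8: on WHITE (2,5): turn R to E, flip to black, move to (2,6). |black|=8
Step 9: on WHITE (2,6): turn R to S, flip to black, move to (3,6). |black|=9
Step 10: on WHITE (3,6): turn R to W, flip to black, move to (3,5). |black|=10
Step 11: on WHITE (3,5): turn R to N, flip to black, move to (2,5). |black|=11
Step 12: on BLACK (2,5): turn L to W, flip to white, move to (2,4). |black|=10
Step 13: on BLACK (2,4): turn L to S, flip to white, move to (3,4). |black|=9
Step 14: on BLACK (3,4): turn L to E, flip to white, move to (3,5). |black|=8
Step 15: on BLACK (3,5): turn L to N, flip to white, move to (2,5). |black|=7
Step 16: on WHITE (2,5): turn R to E, flip to black, move to (2,6). |black|=8
Step 17: on BLACK (2,6): turn L to N, flip to white, move to (1,6). |black|=7
Step 18: on WHITE (1,6): turn R to E, flip to black, move to (1,7). |black|=8
Step 19: on WHITE (1,7): turn R to S, flip to black, move to (2,7). |black|=9
Step 20: on WHITE (2,7): turn R to W, flip to black, move to (2,6). |black|=10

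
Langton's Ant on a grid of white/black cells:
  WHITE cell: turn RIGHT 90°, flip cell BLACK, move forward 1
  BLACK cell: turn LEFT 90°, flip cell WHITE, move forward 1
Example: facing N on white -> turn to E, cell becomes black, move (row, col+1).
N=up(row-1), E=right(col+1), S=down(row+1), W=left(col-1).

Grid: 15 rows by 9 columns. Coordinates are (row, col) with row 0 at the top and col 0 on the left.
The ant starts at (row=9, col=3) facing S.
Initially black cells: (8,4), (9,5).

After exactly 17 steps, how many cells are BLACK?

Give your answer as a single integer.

Answer: 7

Derivation:
Step 1: on WHITE (9,3): turn R to W, flip to black, move to (9,2). |black|=3
Step 2: on WHITE (9,2): turn R to N, flip to black, move to (8,2). |black|=4
Step 3: on WHITE (8,2): turn R to E, flip to black, move to (8,3). |black|=5
Step 4: on WHITE (8,3): turn R to S, flip to black, move to (9,3). |black|=6
Step 5: on BLACK (9,3): turn L to E, flip to white, move to (9,4). |black|=5
Step 6: on WHITE (9,4): turn R to S, flip to black, move to (10,4). |black|=6
Step 7: on WHITE (10,4): turn R to W, flip to black, move to (10,3). |black|=7
Step 8: on WHITE (10,3): turn R to N, flip to black, move to (9,3). |black|=8
Step 9: on WHITE (9,3): turn R to E, flip to black, move to (9,4). |black|=9
Step 10: on BLACK (9,4): turn L to N, flip to white, move to (8,4). |black|=8
Step 11: on BLACK (8,4): turn L to W, flip to white, move to (8,3). |black|=7
Step 12: on BLACK (8,3): turn L to S, flip to white, move to (9,3). |black|=6
Step 13: on BLACK (9,3): turn L to E, flip to white, move to (9,4). |black|=5
Step 14: on WHITE (9,4): turn R to S, flip to black, move to (10,4). |black|=6
Step 15: on BLACK (10,4): turn L to E, flip to white, move to (10,5). |black|=5
Step 16: on WHITE (10,5): turn R to S, flip to black, move to (11,5). |black|=6
Step 17: on WHITE (11,5): turn R to W, flip to black, move to (11,4). |black|=7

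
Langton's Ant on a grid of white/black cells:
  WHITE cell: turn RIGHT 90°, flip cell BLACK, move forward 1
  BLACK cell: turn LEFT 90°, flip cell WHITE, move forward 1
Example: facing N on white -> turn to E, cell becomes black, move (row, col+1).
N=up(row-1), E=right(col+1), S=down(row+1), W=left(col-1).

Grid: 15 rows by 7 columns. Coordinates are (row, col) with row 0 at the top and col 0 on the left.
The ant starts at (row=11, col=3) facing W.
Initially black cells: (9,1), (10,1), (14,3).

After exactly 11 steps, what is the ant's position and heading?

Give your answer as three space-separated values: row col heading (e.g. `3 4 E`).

Step 1: on WHITE (11,3): turn R to N, flip to black, move to (10,3). |black|=4
Step 2: on WHITE (10,3): turn R to E, flip to black, move to (10,4). |black|=5
Step 3: on WHITE (10,4): turn R to S, flip to black, move to (11,4). |black|=6
Step 4: on WHITE (11,4): turn R to W, flip to black, move to (11,3). |black|=7
Step 5: on BLACK (11,3): turn L to S, flip to white, move to (12,3). |black|=6
Step 6: on WHITE (12,3): turn R to W, flip to black, move to (12,2). |black|=7
Step 7: on WHITE (12,2): turn R to N, flip to black, move to (11,2). |black|=8
Step 8: on WHITE (11,2): turn R to E, flip to black, move to (11,3). |black|=9
Step 9: on WHITE (11,3): turn R to S, flip to black, move to (12,3). |black|=10
Step 10: on BLACK (12,3): turn L to E, flip to white, move to (12,4). |black|=9
Step 11: on WHITE (12,4): turn R to S, flip to black, move to (13,4). |black|=10

Answer: 13 4 S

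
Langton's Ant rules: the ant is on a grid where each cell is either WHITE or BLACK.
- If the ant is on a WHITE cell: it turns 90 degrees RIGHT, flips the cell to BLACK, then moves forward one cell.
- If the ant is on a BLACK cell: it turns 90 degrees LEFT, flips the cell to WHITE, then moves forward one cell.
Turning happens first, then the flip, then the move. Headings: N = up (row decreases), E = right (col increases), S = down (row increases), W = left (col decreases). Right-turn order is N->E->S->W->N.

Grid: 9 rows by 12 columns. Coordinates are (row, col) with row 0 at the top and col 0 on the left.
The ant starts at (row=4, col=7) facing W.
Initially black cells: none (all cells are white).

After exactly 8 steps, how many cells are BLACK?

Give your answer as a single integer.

Step 1: on WHITE (4,7): turn R to N, flip to black, move to (3,7). |black|=1
Step 2: on WHITE (3,7): turn R to E, flip to black, move to (3,8). |black|=2
Step 3: on WHITE (3,8): turn R to S, flip to black, move to (4,8). |black|=3
Step 4: on WHITE (4,8): turn R to W, flip to black, move to (4,7). |black|=4
Step 5: on BLACK (4,7): turn L to S, flip to white, move to (5,7). |black|=3
Step 6: on WHITE (5,7): turn R to W, flip to black, move to (5,6). |black|=4
Step 7: on WHITE (5,6): turn R to N, flip to black, move to (4,6). |black|=5
Step 8: on WHITE (4,6): turn R to E, flip to black, move to (4,7). |black|=6

Answer: 6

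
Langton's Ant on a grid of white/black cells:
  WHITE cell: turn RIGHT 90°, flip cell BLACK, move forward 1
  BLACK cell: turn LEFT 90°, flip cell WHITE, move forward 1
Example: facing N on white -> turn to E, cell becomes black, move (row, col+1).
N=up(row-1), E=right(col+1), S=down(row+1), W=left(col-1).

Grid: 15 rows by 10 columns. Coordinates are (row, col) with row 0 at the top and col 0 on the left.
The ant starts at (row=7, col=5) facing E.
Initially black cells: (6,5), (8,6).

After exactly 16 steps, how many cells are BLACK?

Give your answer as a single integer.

Step 1: on WHITE (7,5): turn R to S, flip to black, move to (8,5). |black|=3
Step 2: on WHITE (8,5): turn R to W, flip to black, move to (8,4). |black|=4
Step 3: on WHITE (8,4): turn R to N, flip to black, move to (7,4). |black|=5
Step 4: on WHITE (7,4): turn R to E, flip to black, move to (7,5). |black|=6
Step 5: on BLACK (7,5): turn L to N, flip to white, move to (6,5). |black|=5
Step 6: on BLACK (6,5): turn L to W, flip to white, move to (6,4). |black|=4
Step 7: on WHITE (6,4): turn R to N, flip to black, move to (5,4). |black|=5
Step 8: on WHITE (5,4): turn R to E, flip to black, move to (5,5). |black|=6
Step 9: on WHITE (5,5): turn R to S, flip to black, move to (6,5). |black|=7
Step 10: on WHITE (6,5): turn R to W, flip to black, move to (6,4). |black|=8
Step 11: on BLACK (6,4): turn L to S, flip to white, move to (7,4). |black|=7
Step 12: on BLACK (7,4): turn L to E, flip to white, move to (7,5). |black|=6
Step 13: on WHITE (7,5): turn R to S, flip to black, move to (8,5). |black|=7
Step 14: on BLACK (8,5): turn L to E, flip to white, move to (8,6). |black|=6
Step 15: on BLACK (8,6): turn L to N, flip to white, move to (7,6). |black|=5
Step 16: on WHITE (7,6): turn R to E, flip to black, move to (7,7). |black|=6

Answer: 6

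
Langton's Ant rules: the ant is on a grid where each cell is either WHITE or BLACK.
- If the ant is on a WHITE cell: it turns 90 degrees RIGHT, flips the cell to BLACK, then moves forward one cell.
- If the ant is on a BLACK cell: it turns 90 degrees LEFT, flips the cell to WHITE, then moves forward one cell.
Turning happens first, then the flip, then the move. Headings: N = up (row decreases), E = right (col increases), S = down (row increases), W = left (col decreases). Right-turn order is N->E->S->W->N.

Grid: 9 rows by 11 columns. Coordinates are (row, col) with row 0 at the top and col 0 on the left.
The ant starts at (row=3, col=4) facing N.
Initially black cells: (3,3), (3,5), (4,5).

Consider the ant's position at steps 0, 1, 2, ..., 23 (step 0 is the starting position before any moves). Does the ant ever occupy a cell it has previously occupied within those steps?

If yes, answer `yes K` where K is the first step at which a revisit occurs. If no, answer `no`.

Answer: yes 5

Derivation:
Step 1: on WHITE (3,4): turn R to E, flip to black, move to (3,5). |black|=4 — new cell
Step 2: on BLACK (3,5): turn L to N, flip to white, move to (2,5). |black|=3 — new cell
Step 3: on WHITE (2,5): turn R to E, flip to black, move to (2,6). |black|=4 — new cell
Step 4: on WHITE (2,6): turn R to S, flip to black, move to (3,6). |black|=5 — new cell
Step 5: on WHITE (3,6): turn R to W, flip to black, move to (3,5). |black|=6 — REVISIT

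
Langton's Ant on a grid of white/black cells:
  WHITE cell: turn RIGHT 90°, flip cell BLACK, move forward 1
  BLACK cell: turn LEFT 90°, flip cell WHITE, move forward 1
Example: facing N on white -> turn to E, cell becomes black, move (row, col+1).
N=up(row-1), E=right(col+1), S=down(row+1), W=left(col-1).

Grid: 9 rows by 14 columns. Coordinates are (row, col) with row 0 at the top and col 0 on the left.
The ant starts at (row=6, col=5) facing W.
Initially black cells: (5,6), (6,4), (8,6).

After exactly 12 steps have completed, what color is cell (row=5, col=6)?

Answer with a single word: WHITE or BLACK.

Step 1: on WHITE (6,5): turn R to N, flip to black, move to (5,5). |black|=4
Step 2: on WHITE (5,5): turn R to E, flip to black, move to (5,6). |black|=5
Step 3: on BLACK (5,6): turn L to N, flip to white, move to (4,6). |black|=4
Step 4: on WHITE (4,6): turn R to E, flip to black, move to (4,7). |black|=5
Step 5: on WHITE (4,7): turn R to S, flip to black, move to (5,7). |black|=6
Step 6: on WHITE (5,7): turn R to W, flip to black, move to (5,6). |black|=7
Step 7: on WHITE (5,6): turn R to N, flip to black, move to (4,6). |black|=8
Step 8: on BLACK (4,6): turn L to W, flip to white, move to (4,5). |black|=7
Step 9: on WHITE (4,5): turn R to N, flip to black, move to (3,5). |black|=8
Step 10: on WHITE (3,5): turn R to E, flip to black, move to (3,6). |black|=9
Step 11: on WHITE (3,6): turn R to S, flip to black, move to (4,6). |black|=10
Step 12: on WHITE (4,6): turn R to W, flip to black, move to (4,5). |black|=11

Answer: BLACK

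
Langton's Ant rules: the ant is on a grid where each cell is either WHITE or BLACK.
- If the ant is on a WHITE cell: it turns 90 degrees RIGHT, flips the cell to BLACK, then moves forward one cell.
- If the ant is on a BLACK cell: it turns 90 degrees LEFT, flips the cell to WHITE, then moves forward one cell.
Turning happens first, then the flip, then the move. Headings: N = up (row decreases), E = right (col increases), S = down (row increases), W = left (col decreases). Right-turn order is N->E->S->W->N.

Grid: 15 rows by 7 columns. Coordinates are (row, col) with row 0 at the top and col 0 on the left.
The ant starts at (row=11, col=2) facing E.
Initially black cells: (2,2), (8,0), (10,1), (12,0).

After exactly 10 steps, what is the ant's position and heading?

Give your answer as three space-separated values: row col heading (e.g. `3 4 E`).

Step 1: on WHITE (11,2): turn R to S, flip to black, move to (12,2). |black|=5
Step 2: on WHITE (12,2): turn R to W, flip to black, move to (12,1). |black|=6
Step 3: on WHITE (12,1): turn R to N, flip to black, move to (11,1). |black|=7
Step 4: on WHITE (11,1): turn R to E, flip to black, move to (11,2). |black|=8
Step 5: on BLACK (11,2): turn L to N, flip to white, move to (10,2). |black|=7
Step 6: on WHITE (10,2): turn R to E, flip to black, move to (10,3). |black|=8
Step 7: on WHITE (10,3): turn R to S, flip to black, move to (11,3). |black|=9
Step 8: on WHITE (11,3): turn R to W, flip to black, move to (11,2). |black|=10
Step 9: on WHITE (11,2): turn R to N, flip to black, move to (10,2). |black|=11
Step 10: on BLACK (10,2): turn L to W, flip to white, move to (10,1). |black|=10

Answer: 10 1 W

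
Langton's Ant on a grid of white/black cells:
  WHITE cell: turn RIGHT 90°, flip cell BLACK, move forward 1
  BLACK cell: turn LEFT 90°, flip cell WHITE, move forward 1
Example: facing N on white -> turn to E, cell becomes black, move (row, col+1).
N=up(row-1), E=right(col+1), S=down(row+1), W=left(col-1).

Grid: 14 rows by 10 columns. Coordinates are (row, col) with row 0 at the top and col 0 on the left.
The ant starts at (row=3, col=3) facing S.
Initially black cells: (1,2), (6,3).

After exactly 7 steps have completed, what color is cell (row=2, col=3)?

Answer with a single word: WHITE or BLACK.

Step 1: on WHITE (3,3): turn R to W, flip to black, move to (3,2). |black|=3
Step 2: on WHITE (3,2): turn R to N, flip to black, move to (2,2). |black|=4
Step 3: on WHITE (2,2): turn R to E, flip to black, move to (2,3). |black|=5
Step 4: on WHITE (2,3): turn R to S, flip to black, move to (3,3). |black|=6
Step 5: on BLACK (3,3): turn L to E, flip to white, move to (3,4). |black|=5
Step 6: on WHITE (3,4): turn R to S, flip to black, move to (4,4). |black|=6
Step 7: on WHITE (4,4): turn R to W, flip to black, move to (4,3). |black|=7

Answer: BLACK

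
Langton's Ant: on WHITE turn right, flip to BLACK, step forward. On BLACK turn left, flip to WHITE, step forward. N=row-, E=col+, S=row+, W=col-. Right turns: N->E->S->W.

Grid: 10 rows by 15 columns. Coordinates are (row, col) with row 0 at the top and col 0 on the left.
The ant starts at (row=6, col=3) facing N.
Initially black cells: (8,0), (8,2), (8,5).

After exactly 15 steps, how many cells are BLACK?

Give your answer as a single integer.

Answer: 12

Derivation:
Step 1: on WHITE (6,3): turn R to E, flip to black, move to (6,4). |black|=4
Step 2: on WHITE (6,4): turn R to S, flip to black, move to (7,4). |black|=5
Step 3: on WHITE (7,4): turn R to W, flip to black, move to (7,3). |black|=6
Step 4: on WHITE (7,3): turn R to N, flip to black, move to (6,3). |black|=7
Step 5: on BLACK (6,3): turn L to W, flip to white, move to (6,2). |black|=6
Step 6: on WHITE (6,2): turn R to N, flip to black, move to (5,2). |black|=7
Step 7: on WHITE (5,2): turn R to E, flip to black, move to (5,3). |black|=8
Step 8: on WHITE (5,3): turn R to S, flip to black, move to (6,3). |black|=9
Step 9: on WHITE (6,3): turn R to W, flip to black, move to (6,2). |black|=10
Step 10: on BLACK (6,2): turn L to S, flip to white, move to (7,2). |black|=9
Step 11: on WHITE (7,2): turn R to W, flip to black, move to (7,1). |black|=10
Step 12: on WHITE (7,1): turn R to N, flip to black, move to (6,1). |black|=11
Step 13: on WHITE (6,1): turn R to E, flip to black, move to (6,2). |black|=12
Step 14: on WHITE (6,2): turn R to S, flip to black, move to (7,2). |black|=13
Step 15: on BLACK (7,2): turn L to E, flip to white, move to (7,3). |black|=12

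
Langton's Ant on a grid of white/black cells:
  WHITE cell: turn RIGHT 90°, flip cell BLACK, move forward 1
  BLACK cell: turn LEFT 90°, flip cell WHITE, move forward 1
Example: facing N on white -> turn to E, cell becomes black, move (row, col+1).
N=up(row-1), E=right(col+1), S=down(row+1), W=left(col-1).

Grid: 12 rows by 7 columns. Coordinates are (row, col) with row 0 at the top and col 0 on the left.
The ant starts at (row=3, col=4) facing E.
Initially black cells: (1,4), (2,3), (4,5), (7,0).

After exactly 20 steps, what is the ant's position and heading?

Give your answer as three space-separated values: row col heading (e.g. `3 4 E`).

Step 1: on WHITE (3,4): turn R to S, flip to black, move to (4,4). |black|=5
Step 2: on WHITE (4,4): turn R to W, flip to black, move to (4,3). |black|=6
Step 3: on WHITE (4,3): turn R to N, flip to black, move to (3,3). |black|=7
Step 4: on WHITE (3,3): turn R to E, flip to black, move to (3,4). |black|=8
Step 5: on BLACK (3,4): turn L to N, flip to white, move to (2,4). |black|=7
Step 6: on WHITE (2,4): turn R to E, flip to black, move to (2,5). |black|=8
Step 7: on WHITE (2,5): turn R to S, flip to black, move to (3,5). |black|=9
Step 8: on WHITE (3,5): turn R to W, flip to black, move to (3,4). |black|=10
Step 9: on WHITE (3,4): turn R to N, flip to black, move to (2,4). |black|=11
Step 10: on BLACK (2,4): turn L to W, flip to white, move to (2,3). |black|=10
Step 11: on BLACK (2,3): turn L to S, flip to white, move to (3,3). |black|=9
Step 12: on BLACK (3,3): turn L to E, flip to white, move to (3,4). |black|=8
Step 13: on BLACK (3,4): turn L to N, flip to white, move to (2,4). |black|=7
Step 14: on WHITE (2,4): turn R to E, flip to black, move to (2,5). |black|=8
Step 15: on BLACK (2,5): turn L to N, flip to white, move to (1,5). |black|=7
Step 16: on WHITE (1,5): turn R to E, flip to black, move to (1,6). |black|=8
Step 17: on WHITE (1,6): turn R to S, flip to black, move to (2,6). |black|=9
Step 18: on WHITE (2,6): turn R to W, flip to black, move to (2,5). |black|=10
Step 19: on WHITE (2,5): turn R to N, flip to black, move to (1,5). |black|=11
Step 20: on BLACK (1,5): turn L to W, flip to white, move to (1,4). |black|=10

Answer: 1 4 W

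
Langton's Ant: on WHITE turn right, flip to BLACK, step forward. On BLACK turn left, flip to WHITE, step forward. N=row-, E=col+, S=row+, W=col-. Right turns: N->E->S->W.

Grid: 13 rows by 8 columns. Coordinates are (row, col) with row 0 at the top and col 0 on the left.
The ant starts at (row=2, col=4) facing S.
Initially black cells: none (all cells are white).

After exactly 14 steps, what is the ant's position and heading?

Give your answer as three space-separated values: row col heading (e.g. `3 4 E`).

Step 1: on WHITE (2,4): turn R to W, flip to black, move to (2,3). |black|=1
Step 2: on WHITE (2,3): turn R to N, flip to black, move to (1,3). |black|=2
Step 3: on WHITE (1,3): turn R to E, flip to black, move to (1,4). |black|=3
Step 4: on WHITE (1,4): turn R to S, flip to black, move to (2,4). |black|=4
Step 5: on BLACK (2,4): turn L to E, flip to white, move to (2,5). |black|=3
Step 6: on WHITE (2,5): turn R to S, flip to black, move to (3,5). |black|=4
Step 7: on WHITE (3,5): turn R to W, flip to black, move to (3,4). |black|=5
Step 8: on WHITE (3,4): turn R to N, flip to black, move to (2,4). |black|=6
Step 9: on WHITE (2,4): turn R to E, flip to black, move to (2,5). |black|=7
Step 10: on BLACK (2,5): turn L to N, flip to white, move to (1,5). |black|=6
Step 11: on WHITE (1,5): turn R to E, flip to black, move to (1,6). |black|=7
Step 12: on WHITE (1,6): turn R to S, flip to black, move to (2,6). |black|=8
Step 13: on WHITE (2,6): turn R to W, flip to black, move to (2,5). |black|=9
Step 14: on WHITE (2,5): turn R to N, flip to black, move to (1,5). |black|=10

Answer: 1 5 N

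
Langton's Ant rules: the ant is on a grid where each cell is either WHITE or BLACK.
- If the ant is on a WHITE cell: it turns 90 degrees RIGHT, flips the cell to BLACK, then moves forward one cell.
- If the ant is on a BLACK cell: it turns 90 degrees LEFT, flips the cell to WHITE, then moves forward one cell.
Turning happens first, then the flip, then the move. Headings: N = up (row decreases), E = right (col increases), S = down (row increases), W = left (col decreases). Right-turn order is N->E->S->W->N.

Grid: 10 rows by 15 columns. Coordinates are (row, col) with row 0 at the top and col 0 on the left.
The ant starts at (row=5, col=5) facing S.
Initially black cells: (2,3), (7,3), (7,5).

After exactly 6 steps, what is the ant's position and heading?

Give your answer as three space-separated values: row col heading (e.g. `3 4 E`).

Step 1: on WHITE (5,5): turn R to W, flip to black, move to (5,4). |black|=4
Step 2: on WHITE (5,4): turn R to N, flip to black, move to (4,4). |black|=5
Step 3: on WHITE (4,4): turn R to E, flip to black, move to (4,5). |black|=6
Step 4: on WHITE (4,5): turn R to S, flip to black, move to (5,5). |black|=7
Step 5: on BLACK (5,5): turn L to E, flip to white, move to (5,6). |black|=6
Step 6: on WHITE (5,6): turn R to S, flip to black, move to (6,6). |black|=7

Answer: 6 6 S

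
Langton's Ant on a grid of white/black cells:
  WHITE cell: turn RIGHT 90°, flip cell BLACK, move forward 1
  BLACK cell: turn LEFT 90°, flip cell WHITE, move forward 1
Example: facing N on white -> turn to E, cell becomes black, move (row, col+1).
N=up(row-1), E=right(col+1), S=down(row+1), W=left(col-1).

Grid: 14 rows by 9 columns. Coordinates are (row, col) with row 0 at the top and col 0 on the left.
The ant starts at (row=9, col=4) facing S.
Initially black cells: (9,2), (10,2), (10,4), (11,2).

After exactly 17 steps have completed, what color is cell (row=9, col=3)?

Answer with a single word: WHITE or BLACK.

Answer: BLACK

Derivation:
Step 1: on WHITE (9,4): turn R to W, flip to black, move to (9,3). |black|=5
Step 2: on WHITE (9,3): turn R to N, flip to black, move to (8,3). |black|=6
Step 3: on WHITE (8,3): turn R to E, flip to black, move to (8,4). |black|=7
Step 4: on WHITE (8,4): turn R to S, flip to black, move to (9,4). |black|=8
Step 5: on BLACK (9,4): turn L to E, flip to white, move to (9,5). |black|=7
Step 6: on WHITE (9,5): turn R to S, flip to black, move to (10,5). |black|=8
Step 7: on WHITE (10,5): turn R to W, flip to black, move to (10,4). |black|=9
Step 8: on BLACK (10,4): turn L to S, flip to white, move to (11,4). |black|=8
Step 9: on WHITE (11,4): turn R to W, flip to black, move to (11,3). |black|=9
Step 10: on WHITE (11,3): turn R to N, flip to black, move to (10,3). |black|=10
Step 11: on WHITE (10,3): turn R to E, flip to black, move to (10,4). |black|=11
Step 12: on WHITE (10,4): turn R to S, flip to black, move to (11,4). |black|=12
Step 13: on BLACK (11,4): turn L to E, flip to white, move to (11,5). |black|=11
Step 14: on WHITE (11,5): turn R to S, flip to black, move to (12,5). |black|=12
Step 15: on WHITE (12,5): turn R to W, flip to black, move to (12,4). |black|=13
Step 16: on WHITE (12,4): turn R to N, flip to black, move to (11,4). |black|=14
Step 17: on WHITE (11,4): turn R to E, flip to black, move to (11,5). |black|=15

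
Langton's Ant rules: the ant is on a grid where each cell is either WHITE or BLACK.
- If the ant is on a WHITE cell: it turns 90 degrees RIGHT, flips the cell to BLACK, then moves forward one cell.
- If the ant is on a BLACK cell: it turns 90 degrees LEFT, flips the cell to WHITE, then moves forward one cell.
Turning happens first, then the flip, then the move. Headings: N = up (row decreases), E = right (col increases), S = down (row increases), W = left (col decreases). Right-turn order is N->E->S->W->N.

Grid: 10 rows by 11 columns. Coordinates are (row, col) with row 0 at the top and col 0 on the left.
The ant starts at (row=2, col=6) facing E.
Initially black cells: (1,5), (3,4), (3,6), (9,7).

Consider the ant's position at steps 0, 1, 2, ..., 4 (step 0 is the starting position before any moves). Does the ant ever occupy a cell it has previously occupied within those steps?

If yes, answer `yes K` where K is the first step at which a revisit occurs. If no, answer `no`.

Answer: no

Derivation:
Step 1: on WHITE (2,6): turn R to S, flip to black, move to (3,6). |black|=5 — new cell
Step 2: on BLACK (3,6): turn L to E, flip to white, move to (3,7). |black|=4 — new cell
Step 3: on WHITE (3,7): turn R to S, flip to black, move to (4,7). |black|=5 — new cell
Step 4: on WHITE (4,7): turn R to W, flip to black, move to (4,6). |black|=6 — new cell
No revisit within 4 steps.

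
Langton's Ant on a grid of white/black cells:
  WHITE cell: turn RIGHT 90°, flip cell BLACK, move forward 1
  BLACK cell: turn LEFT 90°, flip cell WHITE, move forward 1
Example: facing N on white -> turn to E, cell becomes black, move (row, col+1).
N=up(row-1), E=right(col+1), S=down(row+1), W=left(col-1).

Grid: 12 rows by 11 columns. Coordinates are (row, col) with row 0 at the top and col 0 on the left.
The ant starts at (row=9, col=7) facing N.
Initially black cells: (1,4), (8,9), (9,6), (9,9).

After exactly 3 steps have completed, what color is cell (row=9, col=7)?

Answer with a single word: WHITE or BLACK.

Answer: BLACK

Derivation:
Step 1: on WHITE (9,7): turn R to E, flip to black, move to (9,8). |black|=5
Step 2: on WHITE (9,8): turn R to S, flip to black, move to (10,8). |black|=6
Step 3: on WHITE (10,8): turn R to W, flip to black, move to (10,7). |black|=7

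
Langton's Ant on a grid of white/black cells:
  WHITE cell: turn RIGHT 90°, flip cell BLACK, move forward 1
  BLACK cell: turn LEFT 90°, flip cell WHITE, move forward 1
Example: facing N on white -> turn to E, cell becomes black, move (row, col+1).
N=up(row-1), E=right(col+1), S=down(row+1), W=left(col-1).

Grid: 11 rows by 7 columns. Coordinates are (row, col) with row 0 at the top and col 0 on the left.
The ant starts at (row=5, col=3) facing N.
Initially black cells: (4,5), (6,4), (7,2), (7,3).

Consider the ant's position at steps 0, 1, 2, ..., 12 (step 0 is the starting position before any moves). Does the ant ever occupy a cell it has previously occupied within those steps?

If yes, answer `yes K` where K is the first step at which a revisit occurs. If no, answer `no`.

Answer: yes 6

Derivation:
Step 1: on WHITE (5,3): turn R to E, flip to black, move to (5,4). |black|=5 — new cell
Step 2: on WHITE (5,4): turn R to S, flip to black, move to (6,4). |black|=6 — new cell
Step 3: on BLACK (6,4): turn L to E, flip to white, move to (6,5). |black|=5 — new cell
Step 4: on WHITE (6,5): turn R to S, flip to black, move to (7,5). |black|=6 — new cell
Step 5: on WHITE (7,5): turn R to W, flip to black, move to (7,4). |black|=7 — new cell
Step 6: on WHITE (7,4): turn R to N, flip to black, move to (6,4). |black|=8 — REVISIT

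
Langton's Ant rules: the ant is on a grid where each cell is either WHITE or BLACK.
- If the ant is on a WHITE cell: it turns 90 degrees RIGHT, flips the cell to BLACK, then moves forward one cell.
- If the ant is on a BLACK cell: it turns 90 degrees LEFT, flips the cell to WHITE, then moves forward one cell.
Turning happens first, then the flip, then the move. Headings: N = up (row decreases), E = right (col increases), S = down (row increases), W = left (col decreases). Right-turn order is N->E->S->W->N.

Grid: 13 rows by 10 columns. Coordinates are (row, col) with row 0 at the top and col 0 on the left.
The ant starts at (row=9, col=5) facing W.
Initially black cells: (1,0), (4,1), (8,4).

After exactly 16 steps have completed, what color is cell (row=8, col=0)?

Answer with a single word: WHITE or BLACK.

Answer: WHITE

Derivation:
Step 1: on WHITE (9,5): turn R to N, flip to black, move to (8,5). |black|=4
Step 2: on WHITE (8,5): turn R to E, flip to black, move to (8,6). |black|=5
Step 3: on WHITE (8,6): turn R to S, flip to black, move to (9,6). |black|=6
Step 4: on WHITE (9,6): turn R to W, flip to black, move to (9,5). |black|=7
Step 5: on BLACK (9,5): turn L to S, flip to white, move to (10,5). |black|=6
Step 6: on WHITE (10,5): turn R to W, flip to black, move to (10,4). |black|=7
Step 7: on WHITE (10,4): turn R to N, flip to black, move to (9,4). |black|=8
Step 8: on WHITE (9,4): turn R to E, flip to black, move to (9,5). |black|=9
Step 9: on WHITE (9,5): turn R to S, flip to black, move to (10,5). |black|=10
Step 10: on BLACK (10,5): turn L to E, flip to white, move to (10,6). |black|=9
Step 11: on WHITE (10,6): turn R to S, flip to black, move to (11,6). |black|=10
Step 12: on WHITE (11,6): turn R to W, flip to black, move to (11,5). |black|=11
Step 13: on WHITE (11,5): turn R to N, flip to black, move to (10,5). |black|=12
Step 14: on WHITE (10,5): turn R to E, flip to black, move to (10,6). |black|=13
Step 15: on BLACK (10,6): turn L to N, flip to white, move to (9,6). |black|=12
Step 16: on BLACK (9,6): turn L to W, flip to white, move to (9,5). |black|=11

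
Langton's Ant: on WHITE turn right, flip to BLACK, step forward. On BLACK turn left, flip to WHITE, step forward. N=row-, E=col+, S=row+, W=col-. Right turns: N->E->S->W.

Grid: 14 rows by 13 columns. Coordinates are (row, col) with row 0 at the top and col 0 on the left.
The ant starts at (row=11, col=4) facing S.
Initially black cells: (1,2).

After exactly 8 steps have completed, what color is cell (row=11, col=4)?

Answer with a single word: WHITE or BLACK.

Step 1: on WHITE (11,4): turn R to W, flip to black, move to (11,3). |black|=2
Step 2: on WHITE (11,3): turn R to N, flip to black, move to (10,3). |black|=3
Step 3: on WHITE (10,3): turn R to E, flip to black, move to (10,4). |black|=4
Step 4: on WHITE (10,4): turn R to S, flip to black, move to (11,4). |black|=5
Step 5: on BLACK (11,4): turn L to E, flip to white, move to (11,5). |black|=4
Step 6: on WHITE (11,5): turn R to S, flip to black, move to (12,5). |black|=5
Step 7: on WHITE (12,5): turn R to W, flip to black, move to (12,4). |black|=6
Step 8: on WHITE (12,4): turn R to N, flip to black, move to (11,4). |black|=7

Answer: WHITE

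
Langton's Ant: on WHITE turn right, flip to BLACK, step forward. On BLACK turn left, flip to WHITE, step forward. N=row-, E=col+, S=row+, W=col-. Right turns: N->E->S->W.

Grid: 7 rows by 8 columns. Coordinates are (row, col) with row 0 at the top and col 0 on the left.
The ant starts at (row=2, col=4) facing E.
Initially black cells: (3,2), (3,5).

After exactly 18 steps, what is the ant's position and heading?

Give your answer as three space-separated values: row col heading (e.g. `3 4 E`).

Step 1: on WHITE (2,4): turn R to S, flip to black, move to (3,4). |black|=3
Step 2: on WHITE (3,4): turn R to W, flip to black, move to (3,3). |black|=4
Step 3: on WHITE (3,3): turn R to N, flip to black, move to (2,3). |black|=5
Step 4: on WHITE (2,3): turn R to E, flip to black, move to (2,4). |black|=6
Step 5: on BLACK (2,4): turn L to N, flip to white, move to (1,4). |black|=5
Step 6: on WHITE (1,4): turn R to E, flip to black, move to (1,5). |black|=6
Step 7: on WHITE (1,5): turn R to S, flip to black, move to (2,5). |black|=7
Step 8: on WHITE (2,5): turn R to W, flip to black, move to (2,4). |black|=8
Step 9: on WHITE (2,4): turn R to N, flip to black, move to (1,4). |black|=9
Step 10: on BLACK (1,4): turn L to W, flip to white, move to (1,3). |black|=8
Step 11: on WHITE (1,3): turn R to N, flip to black, move to (0,3). |black|=9
Step 12: on WHITE (0,3): turn R to E, flip to black, move to (0,4). |black|=10
Step 13: on WHITE (0,4): turn R to S, flip to black, move to (1,4). |black|=11
Step 14: on WHITE (1,4): turn R to W, flip to black, move to (1,3). |black|=12
Step 15: on BLACK (1,3): turn L to S, flip to white, move to (2,3). |black|=11
Step 16: on BLACK (2,3): turn L to E, flip to white, move to (2,4). |black|=10
Step 17: on BLACK (2,4): turn L to N, flip to white, move to (1,4). |black|=9
Step 18: on BLACK (1,4): turn L to W, flip to white, move to (1,3). |black|=8

Answer: 1 3 W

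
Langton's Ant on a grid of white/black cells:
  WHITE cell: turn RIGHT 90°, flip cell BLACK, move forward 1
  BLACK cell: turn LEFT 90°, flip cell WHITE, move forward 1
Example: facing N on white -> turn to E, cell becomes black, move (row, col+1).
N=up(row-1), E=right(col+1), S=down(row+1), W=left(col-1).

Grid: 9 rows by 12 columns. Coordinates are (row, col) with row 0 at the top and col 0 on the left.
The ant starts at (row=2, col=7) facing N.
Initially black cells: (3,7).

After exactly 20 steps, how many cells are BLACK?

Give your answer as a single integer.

Answer: 7

Derivation:
Step 1: on WHITE (2,7): turn R to E, flip to black, move to (2,8). |black|=2
Step 2: on WHITE (2,8): turn R to S, flip to black, move to (3,8). |black|=3
Step 3: on WHITE (3,8): turn R to W, flip to black, move to (3,7). |black|=4
Step 4: on BLACK (3,7): turn L to S, flip to white, move to (4,7). |black|=3
Step 5: on WHITE (4,7): turn R to W, flip to black, move to (4,6). |black|=4
Step 6: on WHITE (4,6): turn R to N, flip to black, move to (3,6). |black|=5
Step 7: on WHITE (3,6): turn R to E, flip to black, move to (3,7). |black|=6
Step 8: on WHITE (3,7): turn R to S, flip to black, move to (4,7). |black|=7
Step 9: on BLACK (4,7): turn L to E, flip to white, move to (4,8). |black|=6
Step 10: on WHITE (4,8): turn R to S, flip to black, move to (5,8). |black|=7
Step 11: on WHITE (5,8): turn R to W, flip to black, move to (5,7). |black|=8
Step 12: on WHITE (5,7): turn R to N, flip to black, move to (4,7). |black|=9
Step 13: on WHITE (4,7): turn R to E, flip to black, move to (4,8). |black|=10
Step 14: on BLACK (4,8): turn L to N, flip to white, move to (3,8). |black|=9
Step 15: on BLACK (3,8): turn L to W, flip to white, move to (3,7). |black|=8
Step 16: on BLACK (3,7): turn L to S, flip to white, move to (4,7). |black|=7
Step 17: on BLACK (4,7): turn L to E, flip to white, move to (4,8). |black|=6
Step 18: on WHITE (4,8): turn R to S, flip to black, move to (5,8). |black|=7
Step 19: on BLACK (5,8): turn L to E, flip to white, move to (5,9). |black|=6
Step 20: on WHITE (5,9): turn R to S, flip to black, move to (6,9). |black|=7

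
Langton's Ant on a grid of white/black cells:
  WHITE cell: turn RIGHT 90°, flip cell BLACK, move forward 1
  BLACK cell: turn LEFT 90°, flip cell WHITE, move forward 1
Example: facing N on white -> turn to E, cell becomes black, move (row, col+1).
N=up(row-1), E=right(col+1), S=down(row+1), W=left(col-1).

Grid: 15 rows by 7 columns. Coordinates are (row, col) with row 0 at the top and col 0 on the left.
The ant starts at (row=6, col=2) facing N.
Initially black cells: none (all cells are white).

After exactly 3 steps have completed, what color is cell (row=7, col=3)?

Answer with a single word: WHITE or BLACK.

Answer: BLACK

Derivation:
Step 1: on WHITE (6,2): turn R to E, flip to black, move to (6,3). |black|=1
Step 2: on WHITE (6,3): turn R to S, flip to black, move to (7,3). |black|=2
Step 3: on WHITE (7,3): turn R to W, flip to black, move to (7,2). |black|=3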